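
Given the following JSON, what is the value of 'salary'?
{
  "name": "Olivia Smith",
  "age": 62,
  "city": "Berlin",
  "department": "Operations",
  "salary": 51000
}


Looking up field 'salary'
Value: 51000

51000


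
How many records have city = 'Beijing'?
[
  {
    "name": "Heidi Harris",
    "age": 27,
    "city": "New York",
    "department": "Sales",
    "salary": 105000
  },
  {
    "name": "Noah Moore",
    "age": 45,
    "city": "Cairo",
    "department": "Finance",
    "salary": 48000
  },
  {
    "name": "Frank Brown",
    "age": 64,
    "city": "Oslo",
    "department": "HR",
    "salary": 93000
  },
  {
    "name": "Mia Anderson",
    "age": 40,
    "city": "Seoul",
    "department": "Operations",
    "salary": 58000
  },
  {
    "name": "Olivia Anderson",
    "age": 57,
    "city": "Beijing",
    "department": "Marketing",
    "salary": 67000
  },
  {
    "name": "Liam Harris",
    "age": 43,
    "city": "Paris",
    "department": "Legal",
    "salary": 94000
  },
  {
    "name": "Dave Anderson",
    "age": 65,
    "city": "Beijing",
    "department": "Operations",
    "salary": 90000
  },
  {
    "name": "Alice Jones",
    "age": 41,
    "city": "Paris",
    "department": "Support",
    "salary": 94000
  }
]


Data: 8 records
Condition: city = 'Beijing'

Checking each record:
  Heidi Harris: New York
  Noah Moore: Cairo
  Frank Brown: Oslo
  Mia Anderson: Seoul
  Olivia Anderson: Beijing MATCH
  Liam Harris: Paris
  Dave Anderson: Beijing MATCH
  Alice Jones: Paris

Count: 2

2


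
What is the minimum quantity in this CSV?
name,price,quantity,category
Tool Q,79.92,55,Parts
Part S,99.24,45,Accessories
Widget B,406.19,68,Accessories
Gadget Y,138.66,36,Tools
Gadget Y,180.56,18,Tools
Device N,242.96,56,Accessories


Computing minimum quantity:
Values: [55, 45, 68, 36, 18, 56]
Min = 18

18


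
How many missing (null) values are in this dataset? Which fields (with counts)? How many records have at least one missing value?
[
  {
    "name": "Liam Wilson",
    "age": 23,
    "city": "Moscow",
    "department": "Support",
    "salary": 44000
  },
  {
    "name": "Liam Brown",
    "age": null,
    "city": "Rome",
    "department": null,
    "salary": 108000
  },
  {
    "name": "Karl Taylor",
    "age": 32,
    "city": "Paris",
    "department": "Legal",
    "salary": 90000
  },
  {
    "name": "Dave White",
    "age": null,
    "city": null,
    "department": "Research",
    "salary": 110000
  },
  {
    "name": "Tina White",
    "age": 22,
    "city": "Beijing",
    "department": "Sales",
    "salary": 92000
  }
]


Checking for missing (null) values in 5 records:

  Liam Wilson: complete
  Liam Brown: age, department
  Karl Taylor: complete
  Dave White: age, city
  Tina White: complete

Per field:
  name: 0 missing
  age: 2 missing
  city: 1 missing
  department: 1 missing
  salary: 0 missing

Total missing values: 4
Records with any missing: 2

4 missing values (age: 2, city: 1, department: 1); 2 incomplete records


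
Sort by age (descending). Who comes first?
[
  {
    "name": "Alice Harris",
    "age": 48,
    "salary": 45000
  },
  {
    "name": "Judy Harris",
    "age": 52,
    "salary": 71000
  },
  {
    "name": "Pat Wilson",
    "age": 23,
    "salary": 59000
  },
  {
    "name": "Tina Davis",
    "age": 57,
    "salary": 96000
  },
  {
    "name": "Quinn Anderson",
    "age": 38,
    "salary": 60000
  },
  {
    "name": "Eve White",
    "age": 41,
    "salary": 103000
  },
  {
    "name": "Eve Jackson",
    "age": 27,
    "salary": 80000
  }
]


Sort by: age (descending)

Sorted order:
  1. Tina Davis (age = 57)
  2. Judy Harris (age = 52)
  3. Alice Harris (age = 48)
  4. Eve White (age = 41)
  5. Quinn Anderson (age = 38)
  6. Eve Jackson (age = 27)
  7. Pat Wilson (age = 23)

First: Tina Davis

Tina Davis


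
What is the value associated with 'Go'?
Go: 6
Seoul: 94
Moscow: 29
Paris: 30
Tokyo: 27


Looking up key 'Go'
Value: 6

6


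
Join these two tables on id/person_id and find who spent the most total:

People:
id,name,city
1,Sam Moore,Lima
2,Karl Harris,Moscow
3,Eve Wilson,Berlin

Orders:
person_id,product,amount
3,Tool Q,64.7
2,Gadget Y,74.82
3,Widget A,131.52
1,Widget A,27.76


Join on: people.id = orders.person_id

Joined rows:
  Eve Wilson (Berlin) bought Tool Q for $64.7
  Karl Harris (Moscow) bought Gadget Y for $74.82
  Eve Wilson (Berlin) bought Widget A for $131.52
  Sam Moore (Lima) bought Widget A for $27.76

Total per person:
  Eve Wilson: $196.22
  Karl Harris: $74.82
  Sam Moore: $27.76

Top spender: Eve Wilson ($196.22)

Eve Wilson ($196.22)


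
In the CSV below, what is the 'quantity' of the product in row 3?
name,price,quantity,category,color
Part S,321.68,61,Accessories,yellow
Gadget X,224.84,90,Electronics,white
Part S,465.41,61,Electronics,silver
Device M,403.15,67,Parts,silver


Query: Row 3 ('Part S'), column 'quantity'
Value: 61

61


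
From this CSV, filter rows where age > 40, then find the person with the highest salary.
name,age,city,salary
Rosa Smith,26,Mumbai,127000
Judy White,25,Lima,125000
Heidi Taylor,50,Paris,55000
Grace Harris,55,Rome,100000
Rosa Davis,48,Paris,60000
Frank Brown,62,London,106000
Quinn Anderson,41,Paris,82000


Filter: age > 40
Sort by: salary (descending)

Filtered records (5):
  Frank Brown, age 62, salary $106000
  Grace Harris, age 55, salary $100000
  Quinn Anderson, age 41, salary $82000
  Rosa Davis, age 48, salary $60000
  Heidi Taylor, age 50, salary $55000

Highest salary: Frank Brown ($106000)

Frank Brown


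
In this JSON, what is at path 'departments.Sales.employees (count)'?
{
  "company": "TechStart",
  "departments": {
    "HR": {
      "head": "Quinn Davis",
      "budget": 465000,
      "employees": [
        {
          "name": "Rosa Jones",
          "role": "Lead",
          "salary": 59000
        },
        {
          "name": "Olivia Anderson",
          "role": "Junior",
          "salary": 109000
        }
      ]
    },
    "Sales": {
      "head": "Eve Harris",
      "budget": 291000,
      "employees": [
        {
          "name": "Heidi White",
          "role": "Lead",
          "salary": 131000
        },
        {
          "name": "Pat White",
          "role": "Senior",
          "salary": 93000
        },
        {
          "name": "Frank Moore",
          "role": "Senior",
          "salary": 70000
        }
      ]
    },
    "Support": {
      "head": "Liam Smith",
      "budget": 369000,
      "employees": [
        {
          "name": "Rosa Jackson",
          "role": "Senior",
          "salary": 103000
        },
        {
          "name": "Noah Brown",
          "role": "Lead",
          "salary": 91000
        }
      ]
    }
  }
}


Path: departments.Sales.employees (count)

Navigate:
  -> departments
  -> Sales
  -> employees (array, length 3)

3


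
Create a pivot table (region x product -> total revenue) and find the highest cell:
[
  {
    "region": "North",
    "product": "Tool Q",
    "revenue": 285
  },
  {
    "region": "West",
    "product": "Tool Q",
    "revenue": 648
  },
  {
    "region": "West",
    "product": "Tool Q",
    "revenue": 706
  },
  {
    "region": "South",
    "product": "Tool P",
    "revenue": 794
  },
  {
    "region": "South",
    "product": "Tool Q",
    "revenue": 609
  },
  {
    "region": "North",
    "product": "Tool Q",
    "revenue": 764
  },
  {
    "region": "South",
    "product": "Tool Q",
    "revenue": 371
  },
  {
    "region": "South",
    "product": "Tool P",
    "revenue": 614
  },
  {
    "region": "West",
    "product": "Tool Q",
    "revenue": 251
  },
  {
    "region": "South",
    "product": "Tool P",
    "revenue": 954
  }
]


Pivot: region (rows) x product (columns) -> total revenue

     Tool P        Tool Q      
North            0          1049  
South         2362           980  
West             0          1605  

Highest: South / Tool P = $2362

South / Tool P = $2362


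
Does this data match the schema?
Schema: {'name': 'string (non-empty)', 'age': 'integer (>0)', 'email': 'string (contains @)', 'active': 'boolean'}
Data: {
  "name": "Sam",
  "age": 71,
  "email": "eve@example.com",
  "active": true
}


Validating each field against schema:
  name: OK (non-empty string)
  age: OK (positive integer)
  email: OK (string with @)
  active: OK (boolean)

Result: VALID

VALID


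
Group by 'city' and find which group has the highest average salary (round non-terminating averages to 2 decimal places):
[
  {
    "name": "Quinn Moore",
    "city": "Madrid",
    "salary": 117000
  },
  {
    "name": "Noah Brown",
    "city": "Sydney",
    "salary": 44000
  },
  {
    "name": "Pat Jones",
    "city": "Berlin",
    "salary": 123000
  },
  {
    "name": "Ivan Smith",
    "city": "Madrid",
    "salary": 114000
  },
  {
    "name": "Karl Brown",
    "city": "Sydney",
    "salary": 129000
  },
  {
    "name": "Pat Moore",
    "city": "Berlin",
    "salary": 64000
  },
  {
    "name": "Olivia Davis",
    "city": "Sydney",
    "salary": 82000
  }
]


Group by: city

Groups:
  Berlin: 2 people, avg salary = 187000/2 = $93500
  Madrid: 2 people, avg salary = 231000/2 = $115500
  Sydney: 3 people, avg salary = 255000/3 = $85000

Highest average salary: Madrid ($115500)

Madrid ($115500)


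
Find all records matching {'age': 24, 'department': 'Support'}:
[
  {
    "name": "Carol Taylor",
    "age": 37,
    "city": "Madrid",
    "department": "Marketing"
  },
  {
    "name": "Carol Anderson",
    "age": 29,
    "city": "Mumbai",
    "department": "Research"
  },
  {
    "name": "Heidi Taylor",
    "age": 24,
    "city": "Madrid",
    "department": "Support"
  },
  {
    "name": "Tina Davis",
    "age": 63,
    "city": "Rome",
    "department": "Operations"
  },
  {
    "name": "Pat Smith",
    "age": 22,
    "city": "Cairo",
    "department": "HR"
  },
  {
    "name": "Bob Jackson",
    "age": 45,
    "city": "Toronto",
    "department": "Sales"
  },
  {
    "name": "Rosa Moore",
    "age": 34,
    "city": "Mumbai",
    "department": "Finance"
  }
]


Search criteria: {'age': 24, 'department': 'Support'}

Checking 7 records:
  Carol Taylor: {age: 37, department: Marketing}
  Carol Anderson: {age: 29, department: Research}
  Heidi Taylor: {age: 24, department: Support} <-- MATCH
  Tina Davis: {age: 63, department: Operations}
  Pat Smith: {age: 22, department: HR}
  Bob Jackson: {age: 45, department: Sales}
  Rosa Moore: {age: 34, department: Finance}

Matches: ["Heidi Taylor"]

["Heidi Taylor"]


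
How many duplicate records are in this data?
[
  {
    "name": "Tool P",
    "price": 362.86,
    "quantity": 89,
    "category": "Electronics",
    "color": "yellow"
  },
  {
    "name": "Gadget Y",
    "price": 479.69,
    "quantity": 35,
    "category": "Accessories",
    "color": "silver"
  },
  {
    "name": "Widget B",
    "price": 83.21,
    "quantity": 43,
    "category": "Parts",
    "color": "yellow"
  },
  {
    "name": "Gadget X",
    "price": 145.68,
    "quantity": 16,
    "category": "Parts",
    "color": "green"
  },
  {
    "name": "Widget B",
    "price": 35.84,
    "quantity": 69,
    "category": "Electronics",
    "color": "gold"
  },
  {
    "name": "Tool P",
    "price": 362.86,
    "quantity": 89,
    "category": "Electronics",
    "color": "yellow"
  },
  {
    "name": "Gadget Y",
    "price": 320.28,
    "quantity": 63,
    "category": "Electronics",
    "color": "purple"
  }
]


Checking 7 records for duplicates:

  Row 1: Tool P ($362.86, qty 89)
  Row 2: Gadget Y ($479.69, qty 35)
  Row 3: Widget B ($83.21, qty 43)
  Row 4: Gadget X ($145.68, qty 16)
  Row 5: Widget B ($35.84, qty 69)
  Row 6: Tool P ($362.86, qty 89) <-- DUPLICATE
  Row 7: Gadget Y ($320.28, qty 63)

Duplicates found: 1
Unique records: 6

1 duplicates, 6 unique


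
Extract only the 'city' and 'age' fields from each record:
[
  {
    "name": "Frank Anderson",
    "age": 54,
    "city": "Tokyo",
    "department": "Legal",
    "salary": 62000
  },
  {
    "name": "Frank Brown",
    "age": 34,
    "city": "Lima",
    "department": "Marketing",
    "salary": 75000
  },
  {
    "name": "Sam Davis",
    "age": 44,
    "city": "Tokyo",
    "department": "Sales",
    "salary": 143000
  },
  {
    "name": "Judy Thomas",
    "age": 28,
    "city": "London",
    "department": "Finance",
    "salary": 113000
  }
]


Original: 4 records with fields: name, age, city, department, salary
Keep: ['city', 'age']
Drop: ['name', 'department', 'salary']
Result: 4 records, 2 fields each

[
  {
    "city": "Tokyo",
    "age": 54
  },
  {
    "city": "Lima",
    "age": 34
  },
  {
    "city": "Tokyo",
    "age": 44
  },
  {
    "city": "London",
    "age": 28
  }
]


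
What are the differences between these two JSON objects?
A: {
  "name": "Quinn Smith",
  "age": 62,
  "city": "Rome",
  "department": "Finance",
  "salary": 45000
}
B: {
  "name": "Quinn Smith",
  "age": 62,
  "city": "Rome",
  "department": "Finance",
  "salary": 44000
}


Comparing each field (in key order):
  name: same
  age: same
  city: same
  department: same
  salary: DIFFERENT
Differences:
  salary: 45000 -> 44000

1 field(s) changed

1 change: salary


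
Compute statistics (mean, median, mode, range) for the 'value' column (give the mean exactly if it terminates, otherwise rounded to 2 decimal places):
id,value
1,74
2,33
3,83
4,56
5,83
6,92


Data: [74, 33, 83, 56, 83, 92]
Count: 6
Sum: 421
Mean: 421/6 ≈ 70.17 (rounded to 2 decimal places)
Sorted: [33, 56, 74, 83, 83, 92]
Median: 78.5
Mode: 83 (2 times)
Range: 92 - 33 = 59
Min: 33, Max: 92

mean≈70.17, median=78.5, mode=83, range=59


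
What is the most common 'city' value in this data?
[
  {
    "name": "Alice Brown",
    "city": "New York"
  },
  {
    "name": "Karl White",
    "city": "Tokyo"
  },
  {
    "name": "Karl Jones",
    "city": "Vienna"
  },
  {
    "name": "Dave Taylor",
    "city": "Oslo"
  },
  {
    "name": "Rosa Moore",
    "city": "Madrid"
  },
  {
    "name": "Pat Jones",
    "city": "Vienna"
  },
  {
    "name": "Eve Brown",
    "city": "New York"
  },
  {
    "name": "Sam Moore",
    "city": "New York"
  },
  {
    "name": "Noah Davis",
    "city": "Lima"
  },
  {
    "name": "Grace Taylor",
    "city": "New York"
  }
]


Counting 'city' values across 10 records:

  New York: 4 ####
  Vienna: 2 ##
  Tokyo: 1 #
  Oslo: 1 #
  Madrid: 1 #
  Lima: 1 #

Most common: New York (4 times)

New York (4 times)


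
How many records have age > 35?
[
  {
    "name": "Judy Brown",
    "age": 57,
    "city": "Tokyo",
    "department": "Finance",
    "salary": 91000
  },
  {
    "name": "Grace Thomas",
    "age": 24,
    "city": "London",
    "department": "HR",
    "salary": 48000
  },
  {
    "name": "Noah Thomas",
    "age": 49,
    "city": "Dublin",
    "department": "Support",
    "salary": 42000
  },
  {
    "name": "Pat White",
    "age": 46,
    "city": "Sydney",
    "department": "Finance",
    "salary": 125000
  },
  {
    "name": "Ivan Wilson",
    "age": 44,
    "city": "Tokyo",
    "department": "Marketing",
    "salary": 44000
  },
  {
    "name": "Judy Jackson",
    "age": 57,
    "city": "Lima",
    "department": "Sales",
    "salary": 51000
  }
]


Data: 6 records
Condition: age > 35

Checking each record:
  Judy Brown: 57 MATCH
  Grace Thomas: 24
  Noah Thomas: 49 MATCH
  Pat White: 46 MATCH
  Ivan Wilson: 44 MATCH
  Judy Jackson: 57 MATCH

Count: 5

5


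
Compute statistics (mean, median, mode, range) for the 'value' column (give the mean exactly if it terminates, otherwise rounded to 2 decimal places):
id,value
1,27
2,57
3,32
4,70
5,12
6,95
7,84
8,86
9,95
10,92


Data: [27, 57, 32, 70, 12, 95, 84, 86, 95, 92]
Count: 10
Sum: 650
Mean: 650/10 = 65
Sorted: [12, 27, 32, 57, 70, 84, 86, 92, 95, 95]
Median: 77.0
Mode: 95 (2 times)
Range: 95 - 12 = 83
Min: 12, Max: 95

mean=65, median=77.0, mode=95, range=83


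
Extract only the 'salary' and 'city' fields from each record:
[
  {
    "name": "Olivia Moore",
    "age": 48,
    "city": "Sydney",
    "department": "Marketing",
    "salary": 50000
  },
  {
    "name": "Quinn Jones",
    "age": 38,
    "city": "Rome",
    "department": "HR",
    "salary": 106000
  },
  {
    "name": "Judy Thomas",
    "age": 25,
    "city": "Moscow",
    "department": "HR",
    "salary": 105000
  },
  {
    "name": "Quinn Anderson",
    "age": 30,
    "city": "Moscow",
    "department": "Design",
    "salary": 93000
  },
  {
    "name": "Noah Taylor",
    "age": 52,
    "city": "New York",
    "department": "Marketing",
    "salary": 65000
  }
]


Original: 5 records with fields: name, age, city, department, salary
Keep: ['salary', 'city']
Drop: ['name', 'age', 'department']
Result: 5 records, 2 fields each

[
  {
    "salary": 50000,
    "city": "Sydney"
  },
  {
    "salary": 106000,
    "city": "Rome"
  },
  {
    "salary": 105000,
    "city": "Moscow"
  },
  {
    "salary": 93000,
    "city": "Moscow"
  },
  {
    "salary": 65000,
    "city": "New York"
  }
]


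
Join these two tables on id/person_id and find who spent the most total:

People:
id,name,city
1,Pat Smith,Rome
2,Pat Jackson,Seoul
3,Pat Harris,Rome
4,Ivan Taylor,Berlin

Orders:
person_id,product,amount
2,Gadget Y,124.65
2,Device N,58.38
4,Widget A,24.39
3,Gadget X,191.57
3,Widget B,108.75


Join on: people.id = orders.person_id

Joined rows:
  Pat Jackson (Seoul) bought Gadget Y for $124.65
  Pat Jackson (Seoul) bought Device N for $58.38
  Ivan Taylor (Berlin) bought Widget A for $24.39
  Pat Harris (Rome) bought Gadget X for $191.57
  Pat Harris (Rome) bought Widget B for $108.75

Total per person:
  Pat Harris: $300.32
  Pat Jackson: $183.03
  Ivan Taylor: $24.39

Top spender: Pat Harris ($300.32)

Pat Harris ($300.32)


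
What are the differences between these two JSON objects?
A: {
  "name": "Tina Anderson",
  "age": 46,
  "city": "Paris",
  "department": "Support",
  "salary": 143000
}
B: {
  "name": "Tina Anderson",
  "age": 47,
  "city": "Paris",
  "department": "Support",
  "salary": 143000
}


Comparing each field (in key order):
  name: same
  age: DIFFERENT
  city: same
  department: same
  salary: same
Differences:
  age: 46 -> 47

1 field(s) changed

1 change: age


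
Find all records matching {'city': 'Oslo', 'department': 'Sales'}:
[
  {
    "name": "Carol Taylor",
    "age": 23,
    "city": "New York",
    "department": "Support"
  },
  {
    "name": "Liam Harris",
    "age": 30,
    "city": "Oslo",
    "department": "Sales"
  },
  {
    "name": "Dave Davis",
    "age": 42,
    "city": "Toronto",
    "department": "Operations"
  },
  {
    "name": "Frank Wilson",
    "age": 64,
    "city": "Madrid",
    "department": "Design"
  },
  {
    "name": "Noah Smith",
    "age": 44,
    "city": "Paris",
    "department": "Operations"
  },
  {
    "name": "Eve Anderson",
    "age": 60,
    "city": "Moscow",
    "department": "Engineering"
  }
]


Search criteria: {'city': 'Oslo', 'department': 'Sales'}

Checking 6 records:
  Carol Taylor: {city: New York, department: Support}
  Liam Harris: {city: Oslo, department: Sales} <-- MATCH
  Dave Davis: {city: Toronto, department: Operations}
  Frank Wilson: {city: Madrid, department: Design}
  Noah Smith: {city: Paris, department: Operations}
  Eve Anderson: {city: Moscow, department: Engineering}

Matches: ["Liam Harris"]

["Liam Harris"]


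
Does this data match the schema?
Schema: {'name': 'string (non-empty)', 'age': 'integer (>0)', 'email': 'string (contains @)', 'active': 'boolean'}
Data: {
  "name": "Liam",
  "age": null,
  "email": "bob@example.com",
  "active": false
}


Validating each field against schema:
  name: OK (non-empty string)
  age: FAIL (null is not an integer)
  email: OK (string with @)
  active: OK (boolean)

Result: INVALID (1 error: age)

INVALID (1 error: age)


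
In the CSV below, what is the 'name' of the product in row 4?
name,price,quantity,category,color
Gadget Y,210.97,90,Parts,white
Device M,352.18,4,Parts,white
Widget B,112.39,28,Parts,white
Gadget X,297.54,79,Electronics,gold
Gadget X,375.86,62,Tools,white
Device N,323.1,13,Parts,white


Query: Row 4 ('Gadget X'), column 'name'
Value: Gadget X

Gadget X


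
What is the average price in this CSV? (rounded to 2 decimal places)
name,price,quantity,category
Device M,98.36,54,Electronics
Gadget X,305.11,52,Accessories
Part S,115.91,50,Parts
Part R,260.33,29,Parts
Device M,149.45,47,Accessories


Computing average price:
Values: [98.36, 305.11, 115.91, 260.33, 149.45]
Sum = 929.16
Count = 5
Average = 929.16/5 = 185.832 exactly -> 185.83 (rounded half-up to 2 decimal places)

185.83


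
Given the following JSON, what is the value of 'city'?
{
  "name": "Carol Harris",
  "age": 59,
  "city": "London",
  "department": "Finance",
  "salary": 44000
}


Looking up field 'city'
Value: London

London


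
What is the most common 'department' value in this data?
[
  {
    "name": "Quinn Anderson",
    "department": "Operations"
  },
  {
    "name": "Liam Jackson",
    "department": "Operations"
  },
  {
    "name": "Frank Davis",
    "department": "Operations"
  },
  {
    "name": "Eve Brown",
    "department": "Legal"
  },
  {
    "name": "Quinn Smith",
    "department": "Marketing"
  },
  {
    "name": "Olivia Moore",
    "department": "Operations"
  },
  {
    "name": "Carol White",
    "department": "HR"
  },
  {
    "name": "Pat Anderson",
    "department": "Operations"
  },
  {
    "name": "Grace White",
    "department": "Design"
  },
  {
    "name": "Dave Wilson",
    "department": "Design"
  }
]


Counting 'department' values across 10 records:

  Operations: 5 #####
  Design: 2 ##
  Legal: 1 #
  Marketing: 1 #
  HR: 1 #

Most common: Operations (5 times)

Operations (5 times)


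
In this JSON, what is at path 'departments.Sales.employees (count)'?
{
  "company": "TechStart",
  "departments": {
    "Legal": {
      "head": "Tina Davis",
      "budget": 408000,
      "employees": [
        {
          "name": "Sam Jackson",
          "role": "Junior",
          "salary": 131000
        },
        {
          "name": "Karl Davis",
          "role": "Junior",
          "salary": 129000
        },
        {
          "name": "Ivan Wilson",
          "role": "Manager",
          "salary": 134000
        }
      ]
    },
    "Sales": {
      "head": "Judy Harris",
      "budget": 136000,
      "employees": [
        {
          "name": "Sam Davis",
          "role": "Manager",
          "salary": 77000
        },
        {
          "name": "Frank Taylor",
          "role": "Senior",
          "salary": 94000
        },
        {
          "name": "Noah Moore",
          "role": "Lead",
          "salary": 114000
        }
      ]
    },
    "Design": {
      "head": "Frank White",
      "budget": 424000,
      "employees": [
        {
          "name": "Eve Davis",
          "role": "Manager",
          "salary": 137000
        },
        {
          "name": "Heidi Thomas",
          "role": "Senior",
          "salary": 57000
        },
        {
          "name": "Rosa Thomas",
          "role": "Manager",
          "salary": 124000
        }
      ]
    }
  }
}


Path: departments.Sales.employees (count)

Navigate:
  -> departments
  -> Sales
  -> employees (array, length 3)

3


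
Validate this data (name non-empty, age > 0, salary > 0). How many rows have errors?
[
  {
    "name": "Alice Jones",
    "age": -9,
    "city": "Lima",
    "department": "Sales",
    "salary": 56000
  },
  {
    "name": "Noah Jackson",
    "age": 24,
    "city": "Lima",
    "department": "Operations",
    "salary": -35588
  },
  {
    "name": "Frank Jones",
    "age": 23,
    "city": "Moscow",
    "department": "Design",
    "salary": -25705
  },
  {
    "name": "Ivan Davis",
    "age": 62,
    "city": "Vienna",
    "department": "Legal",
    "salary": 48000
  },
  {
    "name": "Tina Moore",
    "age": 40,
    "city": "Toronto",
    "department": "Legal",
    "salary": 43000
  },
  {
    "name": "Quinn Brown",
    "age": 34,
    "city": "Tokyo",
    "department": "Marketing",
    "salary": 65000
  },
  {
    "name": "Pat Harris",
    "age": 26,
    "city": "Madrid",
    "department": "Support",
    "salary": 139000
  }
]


Validating 7 records:
Rules: name non-empty, age > 0, salary > 0

  Row 1 (Alice Jones): negative age: -9
  Row 2 (Noah Jackson): negative salary: -35588
  Row 3 (Frank Jones): negative salary: -25705
  Row 4 (Ivan Davis): OK
  Row 5 (Tina Moore): OK
  Row 6 (Quinn Brown): OK
  Row 7 (Pat Harris): OK

Total errors: 3

3 errors


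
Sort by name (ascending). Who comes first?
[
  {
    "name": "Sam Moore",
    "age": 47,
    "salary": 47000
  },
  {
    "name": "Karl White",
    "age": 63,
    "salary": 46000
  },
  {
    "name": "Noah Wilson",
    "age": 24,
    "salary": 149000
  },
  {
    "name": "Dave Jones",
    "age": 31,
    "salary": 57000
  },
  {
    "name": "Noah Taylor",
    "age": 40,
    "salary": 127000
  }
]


Sort by: name (ascending)

Sorted order:
  1. Dave Jones (name = Dave Jones)
  2. Karl White (name = Karl White)
  3. Noah Taylor (name = Noah Taylor)
  4. Noah Wilson (name = Noah Wilson)
  5. Sam Moore (name = Sam Moore)

First: Dave Jones

Dave Jones


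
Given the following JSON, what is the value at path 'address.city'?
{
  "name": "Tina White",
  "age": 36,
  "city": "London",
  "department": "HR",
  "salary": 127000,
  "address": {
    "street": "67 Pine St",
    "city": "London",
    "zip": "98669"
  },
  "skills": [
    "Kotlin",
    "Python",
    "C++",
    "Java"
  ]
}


Query: address.city
Path: address -> city
Value: London

London


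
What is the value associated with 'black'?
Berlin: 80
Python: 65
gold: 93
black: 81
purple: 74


Looking up key 'black'
Value: 81

81


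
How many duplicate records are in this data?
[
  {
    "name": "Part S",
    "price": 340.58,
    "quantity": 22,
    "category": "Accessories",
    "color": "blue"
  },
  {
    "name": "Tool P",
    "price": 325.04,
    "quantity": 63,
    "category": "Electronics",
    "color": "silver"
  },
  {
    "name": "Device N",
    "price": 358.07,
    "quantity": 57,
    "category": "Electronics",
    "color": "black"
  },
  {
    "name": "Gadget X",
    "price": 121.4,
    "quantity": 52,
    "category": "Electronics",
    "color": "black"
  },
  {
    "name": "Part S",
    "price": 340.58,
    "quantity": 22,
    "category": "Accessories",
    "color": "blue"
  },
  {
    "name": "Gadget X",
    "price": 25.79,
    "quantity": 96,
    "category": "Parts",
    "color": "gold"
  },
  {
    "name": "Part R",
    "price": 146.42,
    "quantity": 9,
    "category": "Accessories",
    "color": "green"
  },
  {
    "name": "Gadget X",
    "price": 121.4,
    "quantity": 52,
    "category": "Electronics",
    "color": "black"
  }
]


Checking 8 records for duplicates:

  Row 1: Part S ($340.58, qty 22)
  Row 2: Tool P ($325.04, qty 63)
  Row 3: Device N ($358.07, qty 57)
  Row 4: Gadget X ($121.4, qty 52)
  Row 5: Part S ($340.58, qty 22) <-- DUPLICATE
  Row 6: Gadget X ($25.79, qty 96)
  Row 7: Part R ($146.42, qty 9)
  Row 8: Gadget X ($121.4, qty 52) <-- DUPLICATE

Duplicates found: 2
Unique records: 6

2 duplicates, 6 unique


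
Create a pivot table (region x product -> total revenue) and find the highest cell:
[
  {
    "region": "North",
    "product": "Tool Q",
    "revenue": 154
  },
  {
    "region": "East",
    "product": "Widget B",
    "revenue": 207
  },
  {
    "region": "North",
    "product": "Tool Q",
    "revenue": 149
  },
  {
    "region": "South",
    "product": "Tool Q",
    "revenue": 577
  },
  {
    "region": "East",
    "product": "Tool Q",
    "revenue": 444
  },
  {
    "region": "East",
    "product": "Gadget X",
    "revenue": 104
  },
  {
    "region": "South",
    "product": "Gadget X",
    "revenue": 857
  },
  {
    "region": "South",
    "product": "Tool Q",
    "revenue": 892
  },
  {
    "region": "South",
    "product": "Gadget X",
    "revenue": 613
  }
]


Pivot: region (rows) x product (columns) -> total revenue

     Gadget X      Tool Q        Widget B    
East           104           444           207  
North            0           303             0  
South         1470          1469             0  

Highest: South / Gadget X = $1470

South / Gadget X = $1470


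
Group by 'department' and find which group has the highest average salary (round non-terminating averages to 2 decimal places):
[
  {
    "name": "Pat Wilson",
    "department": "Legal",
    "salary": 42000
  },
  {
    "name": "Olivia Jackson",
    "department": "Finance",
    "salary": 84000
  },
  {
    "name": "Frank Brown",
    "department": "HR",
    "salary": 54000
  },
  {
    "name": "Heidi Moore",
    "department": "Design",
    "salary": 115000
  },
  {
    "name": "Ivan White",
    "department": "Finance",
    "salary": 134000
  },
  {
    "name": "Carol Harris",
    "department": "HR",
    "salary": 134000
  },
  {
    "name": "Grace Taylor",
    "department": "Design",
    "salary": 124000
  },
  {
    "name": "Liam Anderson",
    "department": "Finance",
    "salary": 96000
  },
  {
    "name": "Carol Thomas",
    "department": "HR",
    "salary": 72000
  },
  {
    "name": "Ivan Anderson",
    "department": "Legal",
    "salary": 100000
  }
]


Group by: department

Groups:
  Design: 2 people, avg salary = 239000/2 = $119500
  Finance: 3 people, avg salary = 314000/3 ≈ $104666.67
  HR: 3 people, avg salary = 260000/3 ≈ $86666.67
  Legal: 2 people, avg salary = 142000/2 = $71000

Highest average salary: Design ($119500)

Design ($119500)


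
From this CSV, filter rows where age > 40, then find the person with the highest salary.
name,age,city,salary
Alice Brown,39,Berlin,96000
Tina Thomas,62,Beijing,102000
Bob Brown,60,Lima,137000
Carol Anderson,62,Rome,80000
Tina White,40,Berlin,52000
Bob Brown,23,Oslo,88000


Filter: age > 40
Sort by: salary (descending)

Filtered records (3):
  Bob Brown, age 60, salary $137000
  Tina Thomas, age 62, salary $102000
  Carol Anderson, age 62, salary $80000

Highest salary: Bob Brown ($137000)

Bob Brown


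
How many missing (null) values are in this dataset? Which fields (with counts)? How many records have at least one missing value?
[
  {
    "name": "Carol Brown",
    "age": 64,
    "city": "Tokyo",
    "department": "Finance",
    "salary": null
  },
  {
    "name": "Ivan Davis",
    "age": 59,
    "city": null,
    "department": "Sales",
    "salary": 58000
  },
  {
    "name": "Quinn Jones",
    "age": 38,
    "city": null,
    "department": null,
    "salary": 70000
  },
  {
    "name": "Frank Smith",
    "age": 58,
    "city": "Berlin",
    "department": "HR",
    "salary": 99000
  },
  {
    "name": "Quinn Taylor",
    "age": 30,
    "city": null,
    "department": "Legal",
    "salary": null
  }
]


Checking for missing (null) values in 5 records:

  Carol Brown: salary
  Ivan Davis: city
  Quinn Jones: city, department
  Frank Smith: complete
  Quinn Taylor: city, salary

Per field:
  name: 0 missing
  age: 0 missing
  city: 3 missing
  department: 1 missing
  salary: 2 missing

Total missing values: 6
Records with any missing: 4

6 missing values (city: 3, department: 1, salary: 2); 4 incomplete records


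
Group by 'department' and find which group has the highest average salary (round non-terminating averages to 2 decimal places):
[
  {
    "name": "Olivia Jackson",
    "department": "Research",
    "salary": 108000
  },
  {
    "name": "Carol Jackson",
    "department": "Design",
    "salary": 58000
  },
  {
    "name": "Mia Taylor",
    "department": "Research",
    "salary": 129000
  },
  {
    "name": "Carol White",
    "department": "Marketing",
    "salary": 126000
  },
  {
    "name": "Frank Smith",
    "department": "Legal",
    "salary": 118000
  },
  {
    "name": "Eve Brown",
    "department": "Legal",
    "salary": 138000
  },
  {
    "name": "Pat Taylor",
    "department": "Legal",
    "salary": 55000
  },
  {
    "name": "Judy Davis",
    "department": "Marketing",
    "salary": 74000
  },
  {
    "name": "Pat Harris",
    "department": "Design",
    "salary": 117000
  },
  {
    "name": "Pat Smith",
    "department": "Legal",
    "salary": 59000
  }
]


Group by: department

Groups:
  Design: 2 people, avg salary = 175000/2 = $87500
  Legal: 4 people, avg salary = 370000/4 = $92500
  Marketing: 2 people, avg salary = 200000/2 = $100000
  Research: 2 people, avg salary = 237000/2 = $118500

Highest average salary: Research ($118500)

Research ($118500)


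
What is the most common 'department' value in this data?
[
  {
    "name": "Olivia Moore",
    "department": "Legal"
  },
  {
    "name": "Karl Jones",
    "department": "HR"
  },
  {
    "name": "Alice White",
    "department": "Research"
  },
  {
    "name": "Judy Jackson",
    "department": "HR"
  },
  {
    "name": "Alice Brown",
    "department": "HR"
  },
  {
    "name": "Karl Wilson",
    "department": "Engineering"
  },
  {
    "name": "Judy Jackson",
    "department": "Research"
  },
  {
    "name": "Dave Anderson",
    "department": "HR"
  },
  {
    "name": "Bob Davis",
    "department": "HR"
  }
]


Counting 'department' values across 9 records:

  HR: 5 #####
  Research: 2 ##
  Legal: 1 #
  Engineering: 1 #

Most common: HR (5 times)

HR (5 times)


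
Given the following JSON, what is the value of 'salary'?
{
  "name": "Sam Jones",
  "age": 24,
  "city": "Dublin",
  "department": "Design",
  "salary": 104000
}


Looking up field 'salary'
Value: 104000

104000


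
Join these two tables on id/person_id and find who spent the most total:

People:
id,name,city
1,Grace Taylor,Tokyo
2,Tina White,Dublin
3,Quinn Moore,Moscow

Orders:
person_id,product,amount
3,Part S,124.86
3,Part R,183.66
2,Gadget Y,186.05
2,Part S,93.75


Join on: people.id = orders.person_id

Joined rows:
  Quinn Moore (Moscow) bought Part S for $124.86
  Quinn Moore (Moscow) bought Part R for $183.66
  Tina White (Dublin) bought Gadget Y for $186.05
  Tina White (Dublin) bought Part S for $93.75

Total per person:
  Quinn Moore: $308.52
  Tina White: $279.80

Top spender: Quinn Moore ($308.52)

Quinn Moore ($308.52)


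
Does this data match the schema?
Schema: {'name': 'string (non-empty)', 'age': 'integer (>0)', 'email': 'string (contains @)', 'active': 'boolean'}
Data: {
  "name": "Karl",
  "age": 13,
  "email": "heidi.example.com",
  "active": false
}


Validating each field against schema:
  name: OK (non-empty string)
  age: OK (positive integer)
  email: FAIL ("heidi.example.com" does not contain @)
  active: OK (boolean)

Result: INVALID (1 error: email)

INVALID (1 error: email)


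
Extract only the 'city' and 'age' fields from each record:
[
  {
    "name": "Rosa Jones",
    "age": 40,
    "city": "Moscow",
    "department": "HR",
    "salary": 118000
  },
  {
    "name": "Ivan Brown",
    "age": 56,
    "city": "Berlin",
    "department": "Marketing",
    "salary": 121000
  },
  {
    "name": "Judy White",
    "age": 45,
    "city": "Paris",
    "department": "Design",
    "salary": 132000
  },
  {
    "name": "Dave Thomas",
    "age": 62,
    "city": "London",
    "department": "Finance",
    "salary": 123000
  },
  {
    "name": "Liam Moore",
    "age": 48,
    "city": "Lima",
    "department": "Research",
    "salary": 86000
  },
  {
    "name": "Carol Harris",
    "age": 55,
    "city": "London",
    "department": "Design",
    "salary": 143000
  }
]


Original: 6 records with fields: name, age, city, department, salary
Keep: ['city', 'age']
Drop: ['name', 'department', 'salary']
Result: 6 records, 2 fields each

[
  {
    "city": "Moscow",
    "age": 40
  },
  {
    "city": "Berlin",
    "age": 56
  },
  {
    "city": "Paris",
    "age": 45
  },
  {
    "city": "London",
    "age": 62
  },
  {
    "city": "Lima",
    "age": 48
  },
  {
    "city": "London",
    "age": 55
  }
]


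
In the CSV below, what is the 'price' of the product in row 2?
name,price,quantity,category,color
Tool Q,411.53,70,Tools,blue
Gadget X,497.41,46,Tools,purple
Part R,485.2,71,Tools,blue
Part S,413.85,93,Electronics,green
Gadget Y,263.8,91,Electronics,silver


Query: Row 2 ('Gadget X'), column 'price'
Value: 497.41

497.41


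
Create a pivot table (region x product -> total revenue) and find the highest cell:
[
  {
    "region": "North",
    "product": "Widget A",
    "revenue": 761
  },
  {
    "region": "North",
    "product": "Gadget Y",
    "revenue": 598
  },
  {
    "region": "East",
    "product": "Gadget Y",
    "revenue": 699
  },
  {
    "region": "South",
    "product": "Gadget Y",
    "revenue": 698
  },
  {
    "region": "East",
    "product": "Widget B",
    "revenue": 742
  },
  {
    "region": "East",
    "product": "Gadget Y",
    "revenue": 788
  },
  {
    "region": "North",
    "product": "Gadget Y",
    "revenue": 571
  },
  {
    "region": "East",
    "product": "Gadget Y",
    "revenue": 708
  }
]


Pivot: region (rows) x product (columns) -> total revenue

     Gadget Y      Widget A      Widget B    
East          2195             0           742  
North         1169           761             0  
South          698             0             0  

Highest: East / Gadget Y = $2195

East / Gadget Y = $2195


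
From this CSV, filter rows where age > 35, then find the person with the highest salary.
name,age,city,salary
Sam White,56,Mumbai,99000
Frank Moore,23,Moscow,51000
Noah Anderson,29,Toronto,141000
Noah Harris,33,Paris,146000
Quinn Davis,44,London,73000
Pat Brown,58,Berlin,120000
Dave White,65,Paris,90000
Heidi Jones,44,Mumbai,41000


Filter: age > 35
Sort by: salary (descending)

Filtered records (5):
  Pat Brown, age 58, salary $120000
  Sam White, age 56, salary $99000
  Dave White, age 65, salary $90000
  Quinn Davis, age 44, salary $73000
  Heidi Jones, age 44, salary $41000

Highest salary: Pat Brown ($120000)

Pat Brown


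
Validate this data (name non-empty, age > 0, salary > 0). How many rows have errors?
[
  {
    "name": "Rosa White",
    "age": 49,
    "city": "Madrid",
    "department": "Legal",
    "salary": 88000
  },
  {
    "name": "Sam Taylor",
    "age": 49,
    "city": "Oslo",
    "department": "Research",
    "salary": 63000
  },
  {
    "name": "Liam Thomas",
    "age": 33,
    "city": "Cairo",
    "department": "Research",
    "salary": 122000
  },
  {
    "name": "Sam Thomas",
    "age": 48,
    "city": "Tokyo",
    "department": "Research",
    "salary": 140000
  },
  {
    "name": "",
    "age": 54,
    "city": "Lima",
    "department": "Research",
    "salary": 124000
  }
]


Validating 5 records:
Rules: name non-empty, age > 0, salary > 0

  Row 1 (Rosa White): OK
  Row 2 (Sam Taylor): OK
  Row 3 (Liam Thomas): OK
  Row 4 (Sam Thomas): OK
  Row 5 (???): empty name

Total errors: 1

1 errors


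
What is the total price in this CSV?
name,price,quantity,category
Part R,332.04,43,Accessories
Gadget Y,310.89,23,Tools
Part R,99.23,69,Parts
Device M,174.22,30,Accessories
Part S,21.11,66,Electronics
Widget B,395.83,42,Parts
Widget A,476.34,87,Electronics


Computing total price:
Values: [332.04, 310.89, 99.23, 174.22, 21.11, 395.83, 476.34]
Sum = 1809.66

1809.66


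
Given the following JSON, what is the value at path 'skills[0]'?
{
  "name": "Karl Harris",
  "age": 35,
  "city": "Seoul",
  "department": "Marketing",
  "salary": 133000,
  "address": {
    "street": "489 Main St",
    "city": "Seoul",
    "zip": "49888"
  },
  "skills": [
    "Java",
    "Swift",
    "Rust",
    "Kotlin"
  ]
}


Query: skills[0]
Path: skills -> first element
Value: Java

Java


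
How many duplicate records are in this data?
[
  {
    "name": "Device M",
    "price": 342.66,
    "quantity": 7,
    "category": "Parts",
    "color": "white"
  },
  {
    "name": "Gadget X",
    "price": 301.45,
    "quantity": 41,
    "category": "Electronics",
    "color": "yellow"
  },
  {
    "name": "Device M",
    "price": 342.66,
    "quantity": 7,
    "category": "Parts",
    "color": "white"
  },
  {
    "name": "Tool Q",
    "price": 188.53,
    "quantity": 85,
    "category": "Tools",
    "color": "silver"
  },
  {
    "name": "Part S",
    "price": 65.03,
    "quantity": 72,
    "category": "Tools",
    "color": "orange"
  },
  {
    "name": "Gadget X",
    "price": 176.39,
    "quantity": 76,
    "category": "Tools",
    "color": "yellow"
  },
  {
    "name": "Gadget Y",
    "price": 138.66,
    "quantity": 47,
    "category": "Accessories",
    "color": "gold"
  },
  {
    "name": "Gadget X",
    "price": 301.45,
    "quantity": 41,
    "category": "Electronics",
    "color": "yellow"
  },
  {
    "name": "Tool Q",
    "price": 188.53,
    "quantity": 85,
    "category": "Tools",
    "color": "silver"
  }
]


Checking 9 records for duplicates:

  Row 1: Device M ($342.66, qty 7)
  Row 2: Gadget X ($301.45, qty 41)
  Row 3: Device M ($342.66, qty 7) <-- DUPLICATE
  Row 4: Tool Q ($188.53, qty 85)
  Row 5: Part S ($65.03, qty 72)
  Row 6: Gadget X ($176.39, qty 76)
  Row 7: Gadget Y ($138.66, qty 47)
  Row 8: Gadget X ($301.45, qty 41) <-- DUPLICATE
  Row 9: Tool Q ($188.53, qty 85) <-- DUPLICATE

Duplicates found: 3
Unique records: 6

3 duplicates, 6 unique
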